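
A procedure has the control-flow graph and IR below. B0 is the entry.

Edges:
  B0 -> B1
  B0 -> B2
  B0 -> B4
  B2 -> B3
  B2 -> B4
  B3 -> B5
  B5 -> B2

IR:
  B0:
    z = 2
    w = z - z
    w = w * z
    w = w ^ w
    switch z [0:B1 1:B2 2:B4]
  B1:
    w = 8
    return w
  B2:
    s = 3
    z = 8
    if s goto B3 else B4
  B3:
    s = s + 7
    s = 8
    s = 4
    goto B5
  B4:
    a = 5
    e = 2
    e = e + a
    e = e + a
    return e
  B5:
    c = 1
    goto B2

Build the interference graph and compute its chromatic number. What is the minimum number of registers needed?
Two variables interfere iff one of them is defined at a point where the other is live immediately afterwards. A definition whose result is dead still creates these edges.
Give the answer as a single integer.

Answer: 2

Working:
Block summaries:
  B0 def {w,z} use ∅
  B1 def {w} use ∅
  B2 def {s,z} use ∅
  B3 def {s} use {s}
  B4 def {a,e} use ∅
  B5 def {c} use ∅

Backward fixpoint:
  live B0: ∅→∅
  live B1: ∅→∅
  live B2: ∅→{s}
  live B3: {s}→∅
  live B4: ∅→∅
  live B5: ∅→∅

Interference:
  a: {e}
  c: ∅
  e: {a}
  s: {z}
  w: {z}
  z: {s,w}

Chromatic number:
  {a,e} pairwise interfere (2-clique) ⇒ χ ≥ 2
  assign a→c0 c→c0 e→c1 s→c1 w→c1 z→c0 — no edge inside a register ⇒ χ ≤ 2
  χ = 2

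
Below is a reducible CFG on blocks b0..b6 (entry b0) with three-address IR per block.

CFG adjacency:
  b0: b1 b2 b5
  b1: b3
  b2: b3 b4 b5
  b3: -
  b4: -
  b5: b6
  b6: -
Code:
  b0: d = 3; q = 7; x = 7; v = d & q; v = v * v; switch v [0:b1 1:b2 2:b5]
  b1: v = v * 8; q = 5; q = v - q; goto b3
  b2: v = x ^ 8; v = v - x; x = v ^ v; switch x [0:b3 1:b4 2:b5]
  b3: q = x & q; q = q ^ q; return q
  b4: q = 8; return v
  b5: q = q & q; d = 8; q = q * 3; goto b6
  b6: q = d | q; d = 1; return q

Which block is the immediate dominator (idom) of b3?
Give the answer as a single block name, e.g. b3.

Answer: b0

Analysis:
idom tree: b1←b0 b2←b0 b3←b0 b4←b2 b5←b0 b6←b5
Dom∩ at merges:
  b3: preds {b1,b2}: {b0,b1} ∩ {b0,b2} = {b0}; idom=b0
  b5: preds {b0,b2}: {b0} ∩ {b0,b2} = {b0}; idom=b0

idom(b3) = b0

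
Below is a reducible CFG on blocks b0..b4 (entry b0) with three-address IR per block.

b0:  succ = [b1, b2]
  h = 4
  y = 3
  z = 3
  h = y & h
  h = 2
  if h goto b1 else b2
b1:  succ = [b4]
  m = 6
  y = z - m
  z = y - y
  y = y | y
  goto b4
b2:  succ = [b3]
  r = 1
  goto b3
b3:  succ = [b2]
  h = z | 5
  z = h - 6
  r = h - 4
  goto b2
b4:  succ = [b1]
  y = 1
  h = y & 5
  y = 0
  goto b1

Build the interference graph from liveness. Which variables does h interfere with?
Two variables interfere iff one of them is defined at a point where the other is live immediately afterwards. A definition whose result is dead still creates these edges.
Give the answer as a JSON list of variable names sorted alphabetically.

Answer: ["y", "z"]

Derivation:
Per-block:
  b0 def {h,y,z} use ∅
  b1 def {m,y,z} use {z}
  b2 def {r} use ∅
  b3 def {h,r,z} use {z}
  b4 def {h,y} use ∅

Live sets:
  b0 li=∅ lo={z}
  b1 li={z} lo={z}
  b2 li={z} lo={z}
  b3 li={z} lo={z}
  b4 li={z} lo={z}

Interfere edges:
  h: {y,z}
  m: {z}
  r: {z}
  y: {h,z}
  z: {h,m,r,y}

N(h) = ["y", "z"]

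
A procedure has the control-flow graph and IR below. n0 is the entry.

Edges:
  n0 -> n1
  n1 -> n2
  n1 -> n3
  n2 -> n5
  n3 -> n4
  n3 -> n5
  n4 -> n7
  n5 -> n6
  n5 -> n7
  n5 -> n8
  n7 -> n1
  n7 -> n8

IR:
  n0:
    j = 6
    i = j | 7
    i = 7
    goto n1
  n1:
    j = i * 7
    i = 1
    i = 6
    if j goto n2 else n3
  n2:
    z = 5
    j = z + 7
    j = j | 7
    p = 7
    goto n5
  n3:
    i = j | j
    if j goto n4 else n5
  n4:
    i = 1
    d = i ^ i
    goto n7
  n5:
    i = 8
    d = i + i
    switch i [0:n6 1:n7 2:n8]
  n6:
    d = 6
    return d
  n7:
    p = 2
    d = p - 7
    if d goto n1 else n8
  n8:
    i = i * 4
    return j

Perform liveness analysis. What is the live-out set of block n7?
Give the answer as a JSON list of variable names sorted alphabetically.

def/use:
  n0: {i,j} / ∅
  n1: {i,j} / {i}
  n2: {j,p,z} / ∅
  n3: {i} / {j}
  n4: {d,i} / ∅
  n5: {d,i} / ∅
  n6: {d} / ∅
  n7: {d,p} / ∅
  n8: {i} / {i,j}

Live sets:
  n0 li=∅ lo={i}
  n1 li={i} lo={j}
  n2 li=∅ lo={j}
  n3 li={j} lo={j}
  n4 li={j} lo={i,j}
  n5 li={j} lo={i,j}
  n6 li=∅ lo=∅
  n7 li={i,j} lo={i,j}
  n8 li={i,j} lo=∅

live-out(n7) = ["i", "j"]

Answer: ["i", "j"]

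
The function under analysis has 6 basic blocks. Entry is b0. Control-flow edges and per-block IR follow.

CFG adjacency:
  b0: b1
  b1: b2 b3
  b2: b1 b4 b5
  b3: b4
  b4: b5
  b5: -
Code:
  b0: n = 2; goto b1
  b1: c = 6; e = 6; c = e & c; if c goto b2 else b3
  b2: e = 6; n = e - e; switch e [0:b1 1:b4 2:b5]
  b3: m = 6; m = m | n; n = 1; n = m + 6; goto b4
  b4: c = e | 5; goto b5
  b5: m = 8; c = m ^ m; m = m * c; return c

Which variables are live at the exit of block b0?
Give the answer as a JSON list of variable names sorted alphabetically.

def/use:
  b0: {n} / ∅
  b1: {c,e} / ∅
  b2: {e,n} / ∅
  b3: {m,n} / {n}
  b4: {c} / {e}
  b5: {c,m} / ∅

Liveness:
  b0: in=∅ out={n}
  b1: in={n} out={e,n}
  b2: in=∅ out={e,n}
  b3: in={e,n} out={e}
  b4: in={e} out=∅
  b5: in=∅ out=∅

live-out(b0) = ["n"]

Answer: ["n"]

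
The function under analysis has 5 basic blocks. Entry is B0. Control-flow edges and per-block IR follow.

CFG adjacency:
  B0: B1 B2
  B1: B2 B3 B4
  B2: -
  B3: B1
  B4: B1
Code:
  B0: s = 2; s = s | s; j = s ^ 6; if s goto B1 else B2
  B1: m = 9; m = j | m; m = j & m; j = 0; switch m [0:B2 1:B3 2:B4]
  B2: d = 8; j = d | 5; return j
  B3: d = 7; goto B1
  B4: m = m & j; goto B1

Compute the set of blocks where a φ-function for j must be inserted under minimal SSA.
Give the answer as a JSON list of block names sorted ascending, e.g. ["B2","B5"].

idom tree: B1←B0 B2←B0 B3←B1 B4←B1
Dom at joins:
  B1: preds {B0,B3,B4}: {B0} ∩ {B0,B1,B3} ∩ {B0,B1,B4} = {B0}; idom=B0
  B2: preds {B0,B1}: {B0} ∩ {B0,B1} = {B0}; idom=B0

DF derivation:
  join B1 pred B0: · stop@B0
  join B1 pred B3: B3→B1 stop@B0
  join B1 pred B4: B4→B1 stop@B0
  join B2 pred B0: · stop@B0
  join B2 pred B1: B1 stop@B0
  B0: DF=∅
  B1: DF={B1,B2}
  B2: DF=∅
  B3: DF={B1}
  B4: DF={B1}

φ for j: defs {B0,B1,B2}
  DF⁺ = {B1,B2}

Answer: ["B1", "B2"]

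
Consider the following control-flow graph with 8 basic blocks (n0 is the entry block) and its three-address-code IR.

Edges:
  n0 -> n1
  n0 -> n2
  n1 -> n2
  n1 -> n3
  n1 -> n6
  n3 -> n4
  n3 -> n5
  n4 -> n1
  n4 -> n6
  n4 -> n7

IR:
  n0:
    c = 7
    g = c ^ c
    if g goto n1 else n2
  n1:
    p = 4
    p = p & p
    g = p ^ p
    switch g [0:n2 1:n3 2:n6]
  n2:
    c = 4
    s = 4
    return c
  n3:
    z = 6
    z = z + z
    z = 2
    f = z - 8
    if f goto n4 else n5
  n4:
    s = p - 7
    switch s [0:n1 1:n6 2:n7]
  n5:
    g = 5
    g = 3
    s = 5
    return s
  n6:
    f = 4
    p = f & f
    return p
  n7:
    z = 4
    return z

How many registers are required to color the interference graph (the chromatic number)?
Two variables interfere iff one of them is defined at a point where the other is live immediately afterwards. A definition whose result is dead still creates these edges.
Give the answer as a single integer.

def/use:
  n0 def {c,g} use ∅
  n1 def {g,p} use ∅
  n2 def {c,s} use ∅
  n3 def {f,z} use ∅
  n4 def {s} use {p}
  n5 def {g,s} use ∅
  n6 def {f,p} use ∅
  n7 def {z} use ∅

Liveness:
  n0 li=∅ lo=∅
  n1 li=∅ lo={p}
  n2 li=∅ lo=∅
  n3 li={p} lo={p}
  n4 li={p} lo=∅
  n5 li=∅ lo=∅
  n6 li=∅ lo=∅
  n7 li=∅ lo=∅

Interference:
  c: {s}
  f: {p}
  g: {p}
  p: {f,g,z}
  s: {c}
  z: {p}

Chromatic number:
  lower bound: {c,s} mutually conflict ⇒ χ ≥ 2
  2-colouring: c0={c,p}  c1={f,g,s,z}
  χ = 2

Answer: 2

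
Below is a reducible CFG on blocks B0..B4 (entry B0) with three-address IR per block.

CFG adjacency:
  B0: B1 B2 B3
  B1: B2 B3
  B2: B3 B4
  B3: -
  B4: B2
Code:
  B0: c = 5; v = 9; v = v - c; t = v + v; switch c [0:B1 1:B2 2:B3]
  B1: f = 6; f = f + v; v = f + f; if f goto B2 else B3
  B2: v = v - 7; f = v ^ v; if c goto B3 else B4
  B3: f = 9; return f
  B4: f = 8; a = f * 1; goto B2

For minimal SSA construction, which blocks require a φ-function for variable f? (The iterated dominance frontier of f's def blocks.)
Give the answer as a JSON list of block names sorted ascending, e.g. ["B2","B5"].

Answer: ["B2", "B3"]

Derivation:
idom tree: B1←B0 B2←B0 B3←B0 B4←B2
Join-block Dom:
  B2: preds {B0,B1,B4}: {B0} ∩ {B0,B1} ∩ {B0,B2,B4} = {B0}; idom=B0
  B3: preds {B0,B1,B2}: {B0} ∩ {B0,B1} ∩ {B0,B2} = {B0}; idom=B0

DF walk-up:
  join B2 pred B0: · stop@B0
  join B2 pred B1: B1 stop@B0
  join B2 pred B4: B4→B2 stop@B0
  join B3 pred B0: · stop@B0
  join B3 pred B1: B1 stop@B0
  join B3 pred B2: B2 stop@B0
  B0 → ∅
  B1 → {B2,B3}
  B2 → {B2,B3}
  B3 → ∅
  B4 → {B2}

φ for f: defs {B1,B2,B3,B4}
  DF⁺ = {B2,B3}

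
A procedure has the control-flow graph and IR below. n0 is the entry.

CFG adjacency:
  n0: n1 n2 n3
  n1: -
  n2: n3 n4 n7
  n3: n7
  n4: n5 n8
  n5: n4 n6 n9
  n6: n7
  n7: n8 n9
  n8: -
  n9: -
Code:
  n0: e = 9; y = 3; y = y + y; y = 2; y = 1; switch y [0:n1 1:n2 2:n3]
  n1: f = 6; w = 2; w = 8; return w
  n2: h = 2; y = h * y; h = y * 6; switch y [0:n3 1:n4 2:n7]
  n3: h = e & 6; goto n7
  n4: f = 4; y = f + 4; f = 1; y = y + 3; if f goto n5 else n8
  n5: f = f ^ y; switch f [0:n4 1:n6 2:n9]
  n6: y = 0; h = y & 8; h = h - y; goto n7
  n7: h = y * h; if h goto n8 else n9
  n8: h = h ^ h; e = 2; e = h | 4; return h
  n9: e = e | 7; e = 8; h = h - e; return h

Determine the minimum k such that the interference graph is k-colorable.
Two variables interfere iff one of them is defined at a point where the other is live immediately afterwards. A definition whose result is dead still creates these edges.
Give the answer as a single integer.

Block summaries:
  n0: def={e,y} ue=∅
  n1: def={f,w} ue=∅
  n2: def={h,y} ue={y}
  n3: def={h} ue={e}
  n4: def={f,y} ue=∅
  n5: def={f} ue={f,y}
  n6: def={h,y} ue=∅
  n7: def={h} ue={h,y}
  n8: def={e,h} ue={h}
  n9: def={e,h} ue={e,h}

Backward fixpoint:
  n0 li=∅ lo={e,y}
  n1 li=∅ lo=∅
  n2 li={e,y} lo={e,h,y}
  n3 li={e,y} lo={e,h,y}
  n4 li={e,h} lo={e,f,h,y}
  n5 li={e,f,h,y} lo={e,h}
  n6 li={e} lo={e,h,y}
  n7 li={e,h,y} lo={e,h}
  n8 li={h} lo=∅
  n9 li={e,h} lo=∅

Conflict graph:
  e — {f,h,y}
  f — {e,h,y}
  h — {e,f,y}
  w — ∅
  y — {e,f,h}

Registers:
  {e,f,h,y} pairwise interfere (4-clique) ⇒ χ ≥ 4
  assign e→R0 f→R1 h→R2 w→R0 y→R3 — no edge inside a register ⇒ χ ≤ 4
  χ = 4

Answer: 4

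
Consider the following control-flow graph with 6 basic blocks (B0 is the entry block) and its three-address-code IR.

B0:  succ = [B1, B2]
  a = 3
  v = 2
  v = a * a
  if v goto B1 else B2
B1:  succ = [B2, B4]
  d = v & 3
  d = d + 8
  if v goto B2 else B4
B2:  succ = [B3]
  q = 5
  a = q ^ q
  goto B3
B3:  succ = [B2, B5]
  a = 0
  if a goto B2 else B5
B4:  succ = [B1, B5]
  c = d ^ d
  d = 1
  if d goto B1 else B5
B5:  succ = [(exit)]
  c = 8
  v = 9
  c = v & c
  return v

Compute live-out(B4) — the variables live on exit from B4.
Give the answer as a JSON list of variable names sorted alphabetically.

Answer: ["v"]

Analysis:
Block summaries:
  B0: def={a,v} ue=∅
  B1: def={d} ue={v}
  B2: def={a,q} ue=∅
  B3: def={a} ue=∅
  B4: def={c,d} ue={d}
  B5: def={c,v} ue=∅

Live sets:
  live B0: ∅→{v}
  live B1: {v}→{d,v}
  live B2: ∅→∅
  live B3: ∅→∅
  live B4: {d,v}→{v}
  live B5: ∅→∅

live-out(B4) = ["v"]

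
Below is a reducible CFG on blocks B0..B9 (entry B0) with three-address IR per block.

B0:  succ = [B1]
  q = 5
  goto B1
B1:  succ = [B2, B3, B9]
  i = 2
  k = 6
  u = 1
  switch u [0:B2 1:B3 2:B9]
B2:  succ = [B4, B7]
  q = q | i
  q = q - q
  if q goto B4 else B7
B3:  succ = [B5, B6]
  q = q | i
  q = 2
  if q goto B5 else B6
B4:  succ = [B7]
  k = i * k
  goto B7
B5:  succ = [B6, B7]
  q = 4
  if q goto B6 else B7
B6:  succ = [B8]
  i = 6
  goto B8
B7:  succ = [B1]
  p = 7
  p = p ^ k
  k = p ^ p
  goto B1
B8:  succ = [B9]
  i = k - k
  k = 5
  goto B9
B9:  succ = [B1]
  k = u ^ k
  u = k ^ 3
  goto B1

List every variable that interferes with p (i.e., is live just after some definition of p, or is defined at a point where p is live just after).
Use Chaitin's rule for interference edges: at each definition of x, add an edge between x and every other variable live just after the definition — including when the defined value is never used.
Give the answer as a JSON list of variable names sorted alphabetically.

def/use:
  B0 def {q} use ∅
  B1 def {i,k,u} use ∅
  B2 def {q} use {i,q}
  B3 def {q} use {i,q}
  B4 def {k} use {i,k}
  B5 def {q} use ∅
  B6 def {i} use ∅
  B7 def {k,p} use {k}
  B8 def {i,k} use {k}
  B9 def {k,u} use {k,u}

Backward fixpoint:
  live B0: ∅→{q}
  live B1: {q}→{i,k,q,u}
  live B2: {i,k,q}→{i,k,q}
  live B3: {i,k,q,u}→{k,q,u}
  live B4: {i,k,q}→{k,q}
  live B5: {k,u}→{k,q,u}
  live B6: {k,q,u}→{k,q,u}
  live B7: {k,q}→{q}
  live B8: {k,q,u}→{k,q,u}
  live B9: {k,q,u}→{q}

Interfere edges:
  i — {k,q,u}
  k — {i,p,q,u}
  p — {k,q}
  q — {i,k,p,u}
  u — {i,k,q}

N(p) = ["k", "q"]

Answer: ["k", "q"]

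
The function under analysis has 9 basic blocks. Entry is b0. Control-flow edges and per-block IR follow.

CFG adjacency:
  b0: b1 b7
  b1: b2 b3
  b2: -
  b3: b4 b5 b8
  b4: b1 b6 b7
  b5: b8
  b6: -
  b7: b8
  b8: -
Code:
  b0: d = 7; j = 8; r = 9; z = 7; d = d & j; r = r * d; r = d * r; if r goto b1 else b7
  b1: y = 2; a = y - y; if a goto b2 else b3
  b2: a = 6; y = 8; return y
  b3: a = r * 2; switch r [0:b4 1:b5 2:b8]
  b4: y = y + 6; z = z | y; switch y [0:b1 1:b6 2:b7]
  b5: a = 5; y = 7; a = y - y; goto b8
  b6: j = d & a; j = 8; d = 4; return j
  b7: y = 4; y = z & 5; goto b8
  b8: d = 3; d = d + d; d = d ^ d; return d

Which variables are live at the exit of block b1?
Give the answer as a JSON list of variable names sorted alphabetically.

Answer: ["d", "r", "y", "z"]

Working:
def/use:
  b0 def {d,j,r,z} use ∅
  b1 def {a,y} use ∅
  b2 def {a,y} use ∅
  b3 def {a} use {r}
  b4 def {y,z} use {y,z}
  b5 def {a,y} use ∅
  b6 def {d,j} use {a,d}
  b7 def {y} use {z}
  b8 def {d} use ∅

Backward fixpoint:
  b0 li=∅ lo={d,r,z}
  b1 li={d,r,z} lo={d,r,y,z}
  b2 li=∅ lo=∅
  b3 li={d,r,y,z} lo={a,d,r,y,z}
  b4 li={a,d,r,y,z} lo={a,d,r,z}
  b5 li=∅ lo=∅
  b6 li={a,d} lo=∅
  b7 li={z} lo=∅
  b8 li=∅ lo=∅

live-out(b1) = ["d", "r", "y", "z"]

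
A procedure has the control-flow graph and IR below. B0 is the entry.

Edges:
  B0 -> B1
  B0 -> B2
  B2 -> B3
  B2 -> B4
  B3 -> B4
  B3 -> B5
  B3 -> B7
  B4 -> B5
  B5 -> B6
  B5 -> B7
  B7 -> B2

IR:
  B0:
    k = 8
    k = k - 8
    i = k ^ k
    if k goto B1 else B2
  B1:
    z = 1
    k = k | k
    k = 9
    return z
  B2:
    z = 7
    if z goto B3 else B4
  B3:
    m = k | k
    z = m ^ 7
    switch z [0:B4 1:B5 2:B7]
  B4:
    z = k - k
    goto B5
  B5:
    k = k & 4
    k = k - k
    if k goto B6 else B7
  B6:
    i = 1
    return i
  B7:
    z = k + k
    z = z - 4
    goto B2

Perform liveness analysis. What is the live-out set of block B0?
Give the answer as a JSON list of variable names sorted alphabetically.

Per-block:
  B0: {i,k} / ∅
  B1: {k,z} / {k}
  B2: {z} / ∅
  B3: {m,z} / {k}
  B4: {z} / {k}
  B5: {k} / {k}
  B6: {i} / ∅
  B7: {z} / {k}

Backward fixpoint:
  B0 li=∅ lo={k}
  B1 li={k} lo=∅
  B2 li={k} lo={k}
  B3 li={k} lo={k}
  B4 li={k} lo={k}
  B5 li={k} lo={k}
  B6 li=∅ lo=∅
  B7 li={k} lo={k}

live-out(B0) = ["k"]

Answer: ["k"]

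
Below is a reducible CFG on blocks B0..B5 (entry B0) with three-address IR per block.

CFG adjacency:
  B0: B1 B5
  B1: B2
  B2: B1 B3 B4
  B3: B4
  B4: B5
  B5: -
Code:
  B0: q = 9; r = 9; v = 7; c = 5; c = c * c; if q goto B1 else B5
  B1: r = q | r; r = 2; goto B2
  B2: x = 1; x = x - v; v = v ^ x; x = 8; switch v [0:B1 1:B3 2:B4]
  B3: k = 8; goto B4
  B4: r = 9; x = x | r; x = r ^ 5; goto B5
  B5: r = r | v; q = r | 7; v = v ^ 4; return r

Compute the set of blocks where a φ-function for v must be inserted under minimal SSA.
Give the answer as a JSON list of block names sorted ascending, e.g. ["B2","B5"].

Answer: ["B1", "B5"]

Analysis:
idom tree: B1←B0 B2←B1 B3←B2 B4←B2 B5←B0
Dom∩ at merges:
  B1: preds {B0,B2}: {B0} ∩ {B0,B1,B2} = {B0}; idom=B0
  B4: preds {B2,B3}: {B0,B1,B2} ∩ {B0,B1,B2,B3} = {B0,B1,B2}; idom=B2
  B5: preds {B0,B4}: {B0} ∩ {B0,B1,B2,B4} = {B0}; idom=B0

DF derivation:
  join B1 pred B0: · stop@B0
  join B1 pred B2: B2→B1 stop@B0
  join B4 pred B2: · stop@B2
  join B4 pred B3: B3 stop@B2
  join B5 pred B0: · stop@B0
  join B5 pred B4: B4→B2→B1 stop@B0
  B0 → ∅
  B1 → {B1,B5}
  B2 → {B1,B5}
  B3 → {B4}
  B4 → {B5}
  B5 → ∅

φ for v: defs {B0,B2,B5}
  DF⁺ = {B1,B5}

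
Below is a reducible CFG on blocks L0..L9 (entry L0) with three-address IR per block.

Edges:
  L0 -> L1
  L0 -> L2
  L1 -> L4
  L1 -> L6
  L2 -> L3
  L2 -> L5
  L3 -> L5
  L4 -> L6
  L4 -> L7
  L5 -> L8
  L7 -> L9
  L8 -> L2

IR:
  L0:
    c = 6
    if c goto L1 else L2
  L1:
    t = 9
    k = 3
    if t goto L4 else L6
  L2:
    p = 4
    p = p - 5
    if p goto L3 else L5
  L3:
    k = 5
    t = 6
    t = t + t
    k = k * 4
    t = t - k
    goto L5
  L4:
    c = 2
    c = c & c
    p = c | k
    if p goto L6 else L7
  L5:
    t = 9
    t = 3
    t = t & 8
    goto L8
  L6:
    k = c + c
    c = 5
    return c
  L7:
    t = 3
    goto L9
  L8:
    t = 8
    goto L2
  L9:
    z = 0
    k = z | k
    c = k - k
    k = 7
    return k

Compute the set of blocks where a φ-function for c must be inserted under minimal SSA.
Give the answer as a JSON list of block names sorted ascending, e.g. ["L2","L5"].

Answer: ["L6"]

Working:
idom tree: L1←L0 L2←L0 L3←L2 L4←L1 L5←L2 L6←L1 L7←L4 L8←L5 L9←L7
Dom∩ at merges:
  L2: preds {L0,L8}: {L0} ∩ {L0,L2,L5,L8} = {L0}; idom=L0
  L5: preds {L2,L3}: {L0,L2} ∩ {L0,L2,L3} = {L0,L2}; idom=L2
  L6: preds {L1,L4}: {L0,L1} ∩ {L0,L1,L4} = {L0,L1}; idom=L1

DF derivation:
  L2←L0: walk · to L0
  L2←L8: walk L8→L5→L2 to L0
  L5←L2: walk · to L2
  L5←L3: walk L3 to L2
  L6←L1: walk · to L1
  L6←L4: walk L4 to L1
  L0 → ∅
  L1 → ∅
  L2 → {L2}
  L3 → {L5}
  L4 → {L6}
  L5 → {L2}
  L6 → ∅
  L7 → ∅
  L8 → {L2}
  L9 → ∅

φ for c: defs {L0,L4,L6,L9}
  DF⁺ = {L6}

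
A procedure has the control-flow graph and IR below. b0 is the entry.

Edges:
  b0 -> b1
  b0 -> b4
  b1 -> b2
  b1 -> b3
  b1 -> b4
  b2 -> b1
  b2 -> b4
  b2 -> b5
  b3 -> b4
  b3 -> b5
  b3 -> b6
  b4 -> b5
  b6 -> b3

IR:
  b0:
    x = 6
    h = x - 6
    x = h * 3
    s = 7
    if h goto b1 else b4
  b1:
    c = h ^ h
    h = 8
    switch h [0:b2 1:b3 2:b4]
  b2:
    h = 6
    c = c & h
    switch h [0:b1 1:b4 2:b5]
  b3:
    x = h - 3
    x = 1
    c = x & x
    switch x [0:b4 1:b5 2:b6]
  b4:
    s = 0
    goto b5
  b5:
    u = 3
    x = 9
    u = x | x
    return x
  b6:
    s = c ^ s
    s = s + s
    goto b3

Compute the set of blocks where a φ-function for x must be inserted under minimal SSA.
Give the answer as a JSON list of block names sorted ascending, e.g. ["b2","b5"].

idom tree: b1←b0 b2←b1 b3←b1 b4←b0 b5←b0 b6←b3
Dom∩ at merges:
  b1: preds {b0,b2}: {b0} ∩ {b0,b1,b2} = {b0}; idom=b0
  b3: preds {b1,b6}: {b0,b1} ∩ {b0,b1,b3,b6} = {b0,b1}; idom=b1
  b4: preds {b0,b1,b2,b3}: {b0} ∩ {b0,b1} ∩ {b0,b1,b2} ∩ {b0,b1,b3} = {b0}; idom=b0
  b5: preds {b2,b3,b4}: {b0,b1,b2} ∩ {b0,b1,b3} ∩ {b0,b4} = {b0}; idom=b0

DF derivation:
  b1←b0: walk · to b0
  b1←b2: walk b2→b1 to b0
  b3←b1: walk · to b1
  b3←b6: walk b6→b3 to b1
  b4←b0: walk · to b0
  b4←b1: walk b1 to b0
  b4←b2: walk b2→b1 to b0
  b4←b3: walk b3→b1 to b0
  b5←b2: walk b2→b1 to b0
  b5←b3: walk b3→b1 to b0
  b5←b4: walk b4 to b0
  DF(b0)=∅
  DF(b1)={b1,b4,b5}
  DF(b2)={b1,b4,b5}
  DF(b3)={b3,b4,b5}
  DF(b4)={b5}
  DF(b5)=∅
  DF(b6)={b3}

φ for x: defs {b0,b3,b5}
  DF⁺ = {b3,b4,b5}

Answer: ["b3", "b4", "b5"]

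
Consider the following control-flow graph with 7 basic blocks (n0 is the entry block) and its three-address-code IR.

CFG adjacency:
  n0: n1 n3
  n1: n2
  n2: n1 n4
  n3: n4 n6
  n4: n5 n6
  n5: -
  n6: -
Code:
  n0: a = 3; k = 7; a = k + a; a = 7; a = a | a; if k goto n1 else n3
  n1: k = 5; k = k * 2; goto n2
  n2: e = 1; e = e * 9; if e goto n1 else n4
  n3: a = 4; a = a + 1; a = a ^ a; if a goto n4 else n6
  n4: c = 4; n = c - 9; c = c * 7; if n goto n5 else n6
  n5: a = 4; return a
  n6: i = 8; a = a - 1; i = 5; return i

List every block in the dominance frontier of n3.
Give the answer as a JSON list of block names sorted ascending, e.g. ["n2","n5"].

Answer: ["n4", "n6"]

Working:
idom tree: n1←n0 n2←n1 n3←n0 n4←n0 n5←n4 n6←n0
Dom at joins:
  n1: preds {n0,n2}: {n0} ∩ {n0,n1,n2} = {n0}; idom=n0
  n4: preds {n2,n3}: {n0,n1,n2} ∩ {n0,n3} = {n0}; idom=n0
  n6: preds {n3,n4}: {n0,n3} ∩ {n0,n4} = {n0}; idom=n0

DF derivation:
  join n1 pred n0: · stop@n0
  join n1 pred n2: n2→n1 stop@n0
  join n4 pred n2: n2→n1 stop@n0
  join n4 pred n3: n3 stop@n0
  join n6 pred n3: n3 stop@n0
  join n6 pred n4: n4 stop@n0
  n0: DF=∅
  n1: DF={n1,n4}
  n2: DF={n1,n4}
  n3: DF={n4,n6}
  n4: DF={n6}
  n5: DF=∅
  n6: DF=∅

DF(n3) = ["n4", "n6"]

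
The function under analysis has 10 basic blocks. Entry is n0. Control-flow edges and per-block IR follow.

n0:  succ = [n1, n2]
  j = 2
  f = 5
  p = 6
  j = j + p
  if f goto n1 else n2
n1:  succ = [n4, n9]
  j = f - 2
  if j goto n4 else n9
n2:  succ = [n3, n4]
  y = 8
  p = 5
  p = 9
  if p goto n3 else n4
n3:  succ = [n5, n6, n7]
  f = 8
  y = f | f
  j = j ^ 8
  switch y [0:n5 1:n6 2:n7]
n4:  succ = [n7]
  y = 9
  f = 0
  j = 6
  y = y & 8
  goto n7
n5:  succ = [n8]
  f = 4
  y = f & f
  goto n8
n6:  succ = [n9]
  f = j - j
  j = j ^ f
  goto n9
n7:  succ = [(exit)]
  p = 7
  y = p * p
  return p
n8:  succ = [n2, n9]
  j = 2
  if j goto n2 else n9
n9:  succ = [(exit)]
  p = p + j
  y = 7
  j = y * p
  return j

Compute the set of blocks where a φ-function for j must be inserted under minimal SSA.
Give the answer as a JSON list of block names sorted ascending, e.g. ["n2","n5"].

Answer: ["n2", "n4", "n7", "n9"]

Analysis:
idom tree: n1←n0 n2←n0 n3←n2 n4←n0 n5←n3 n6←n3 n7←n0 n8←n5 n9←n0
Join-block Dom:
  n2: preds {n0,n8}: {n0} ∩ {n0,n2,n3,n5,n8} = {n0}; idom=n0
  n4: preds {n1,n2}: {n0,n1} ∩ {n0,n2} = {n0}; idom=n0
  n7: preds {n3,n4}: {n0,n2,n3} ∩ {n0,n4} = {n0}; idom=n0
  n9: preds {n1,n6,n8}: {n0,n1} ∩ {n0,n2,n3,n6} ∩ {n0,n2,n3,n5,n8} = {n0}; idom=n0

DF walk-up:
  n2←n0: walk · to n0
  n2←n8: walk n8→n5→n3→n2 to n0
  n4←n1: walk n1 to n0
  n4←n2: walk n2 to n0
  n7←n3: walk n3→n2 to n0
  n7←n4: walk n4 to n0
  n9←n1: walk n1 to n0
  n9←n6: walk n6→n3→n2 to n0
  n9←n8: walk n8→n5→n3→n2 to n0
  n0: DF=∅
  n1: DF={n4,n9}
  n2: DF={n2,n4,n7,n9}
  n3: DF={n2,n7,n9}
  n4: DF={n7}
  n5: DF={n2,n9}
  n6: DF={n9}
  n7: DF=∅
  n8: DF={n2,n9}
  n9: DF=∅

φ for j: defs {n0,n1,n3,n4,n6,n8,n9}
  DF⁺ = {n2,n4,n7,n9}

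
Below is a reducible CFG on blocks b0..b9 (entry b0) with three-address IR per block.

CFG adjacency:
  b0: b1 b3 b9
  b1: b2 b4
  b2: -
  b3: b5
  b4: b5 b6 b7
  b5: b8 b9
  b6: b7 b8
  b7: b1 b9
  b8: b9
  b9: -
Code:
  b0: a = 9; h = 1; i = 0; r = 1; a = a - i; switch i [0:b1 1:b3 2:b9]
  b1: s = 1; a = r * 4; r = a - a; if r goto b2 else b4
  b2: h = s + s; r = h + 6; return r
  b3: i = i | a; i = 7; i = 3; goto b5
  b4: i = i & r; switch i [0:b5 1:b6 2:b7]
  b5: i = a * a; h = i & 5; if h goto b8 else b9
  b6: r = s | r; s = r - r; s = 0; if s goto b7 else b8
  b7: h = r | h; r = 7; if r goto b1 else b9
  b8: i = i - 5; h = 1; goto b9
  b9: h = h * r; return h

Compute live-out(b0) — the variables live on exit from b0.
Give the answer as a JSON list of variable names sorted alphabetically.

Per-block:
  b0: def={a,h,i,r} ue=∅
  b1: def={a,r,s} ue={r}
  b2: def={h,r} ue={s}
  b3: def={i} ue={a,i}
  b4: def={i} ue={i,r}
  b5: def={h,i} ue={a}
  b6: def={r,s} ue={r,s}
  b7: def={h,r} ue={h,r}
  b8: def={h,i} ue={i}
  b9: def={h} ue={h,r}

Liveness:
  b0: in=∅ out={a,h,i,r}
  b1: in={h,i,r} out={a,h,i,r,s}
  b2: in={s} out=∅
  b3: in={a,i,r} out={a,r}
  b4: in={a,h,i,r,s} out={a,h,i,r,s}
  b5: in={a,r} out={h,i,r}
  b6: in={h,i,r,s} out={h,i,r}
  b7: in={h,i,r} out={h,i,r}
  b8: in={i,r} out={h,r}
  b9: in={h,r} out=∅

live-out(b0) = ["a", "h", "i", "r"]

Answer: ["a", "h", "i", "r"]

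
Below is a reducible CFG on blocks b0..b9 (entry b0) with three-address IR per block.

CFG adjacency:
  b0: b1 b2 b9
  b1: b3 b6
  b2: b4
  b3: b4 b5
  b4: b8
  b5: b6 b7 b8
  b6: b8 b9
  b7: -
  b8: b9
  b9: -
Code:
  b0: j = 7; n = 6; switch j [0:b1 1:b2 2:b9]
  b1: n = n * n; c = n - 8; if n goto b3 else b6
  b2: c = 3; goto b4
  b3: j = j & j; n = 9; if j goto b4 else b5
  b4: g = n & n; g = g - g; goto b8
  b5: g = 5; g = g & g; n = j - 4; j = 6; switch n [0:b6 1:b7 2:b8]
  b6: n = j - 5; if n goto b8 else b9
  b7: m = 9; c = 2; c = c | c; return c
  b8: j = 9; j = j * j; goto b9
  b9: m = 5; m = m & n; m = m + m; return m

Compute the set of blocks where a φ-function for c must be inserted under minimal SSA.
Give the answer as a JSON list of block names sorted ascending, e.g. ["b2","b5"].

idom tree: b1←b0 b2←b0 b3←b1 b4←b0 b5←b3 b6←b1 b7←b5 b8←b0 b9←b0
Join-block Dom:
  b4: preds {b2,b3}: {b0,b2} ∩ {b0,b1,b3} = {b0}; idom=b0
  b6: preds {b1,b5}: {b0,b1} ∩ {b0,b1,b3,b5} = {b0,b1}; idom=b1
  b8: preds {b4,b5,b6}: {b0,b4} ∩ {b0,b1,b3,b5} ∩ {b0,b1,b6} = {b0}; idom=b0
  b9: preds {b0,b6,b8}: {b0} ∩ {b0,b1,b6} ∩ {b0,b8} = {b0}; idom=b0

Frontier:
  b4←b2: walk b2 to b0
  b4←b3: walk b3→b1 to b0
  b6←b1: walk · to b1
  b6←b5: walk b5→b3 to b1
  b8←b4: walk b4 to b0
  b8←b5: walk b5→b3→b1 to b0
  b8←b6: walk b6→b1 to b0
  b9←b0: walk · to b0
  b9←b6: walk b6→b1 to b0
  b9←b8: walk b8 to b0
  b0: DF=∅
  b1: DF={b4,b8,b9}
  b2: DF={b4}
  b3: DF={b4,b6,b8}
  b4: DF={b8}
  b5: DF={b6,b8}
  b6: DF={b8,b9}
  b7: DF=∅
  b8: DF={b9}
  b9: DF=∅

φ for c: defs {b1,b2,b7}
  DF⁺ = {b4,b8,b9}

Answer: ["b4", "b8", "b9"]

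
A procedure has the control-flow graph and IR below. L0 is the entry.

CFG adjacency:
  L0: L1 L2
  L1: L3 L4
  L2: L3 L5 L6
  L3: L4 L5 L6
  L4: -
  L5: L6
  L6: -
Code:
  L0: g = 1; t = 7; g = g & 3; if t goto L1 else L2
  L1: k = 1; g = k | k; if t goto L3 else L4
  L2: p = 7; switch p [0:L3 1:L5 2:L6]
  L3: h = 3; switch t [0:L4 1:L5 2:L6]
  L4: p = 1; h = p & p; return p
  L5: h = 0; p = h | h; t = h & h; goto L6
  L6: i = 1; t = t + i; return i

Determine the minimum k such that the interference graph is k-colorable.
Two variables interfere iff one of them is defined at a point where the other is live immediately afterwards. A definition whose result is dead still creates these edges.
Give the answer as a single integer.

def/use:
  L0: def={g,t} ue=∅
  L1: def={g,k} ue={t}
  L2: def={p} ue=∅
  L3: def={h} ue={t}
  L4: def={h,p} ue=∅
  L5: def={h,p,t} ue=∅
  L6: def={i,t} ue={t}

Live sets:
  live L0: ∅→{t}
  live L1: {t}→{t}
  live L2: {t}→{t}
  live L3: {t}→{t}
  live L4: ∅→∅
  live L5: ∅→{t}
  live L6: {t}→∅

Conflict graph:
  g↔{t}
  h↔{p,t}
  i↔{t}
  k↔{t}
  p↔{h,t}
  t↔{g,h,i,k,p}

Chromatic number:
  lower bound: {h,p,t} mutually conflict ⇒ χ ≥ 3
  assign g→r1 h→r1 i→r1 k→r1 p→r2 t→r0 — no edge inside a register ⇒ χ ≤ 3
  χ = 3

Answer: 3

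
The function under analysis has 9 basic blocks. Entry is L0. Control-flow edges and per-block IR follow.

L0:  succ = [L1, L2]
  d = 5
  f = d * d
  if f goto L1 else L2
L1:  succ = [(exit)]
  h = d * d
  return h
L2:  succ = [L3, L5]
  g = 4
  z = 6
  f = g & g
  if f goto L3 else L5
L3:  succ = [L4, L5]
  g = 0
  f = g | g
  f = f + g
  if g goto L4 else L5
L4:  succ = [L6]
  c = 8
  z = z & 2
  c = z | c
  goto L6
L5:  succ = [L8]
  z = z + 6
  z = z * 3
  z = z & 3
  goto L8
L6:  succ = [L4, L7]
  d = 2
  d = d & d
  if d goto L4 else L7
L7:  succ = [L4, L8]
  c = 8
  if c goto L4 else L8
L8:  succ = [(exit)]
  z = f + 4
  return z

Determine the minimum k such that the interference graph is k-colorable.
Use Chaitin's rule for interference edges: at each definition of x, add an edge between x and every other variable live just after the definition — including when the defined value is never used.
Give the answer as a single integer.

Per-block:
  L0: {d,f} / ∅
  L1: {h} / {d}
  L2: {f,g,z} / ∅
  L3: {f,g} / ∅
  L4: {c,z} / {z}
  L5: {z} / {z}
  L6: {d} / ∅
  L7: {c} / ∅
  L8: {z} / {f}

Backward fixpoint:
  L0 li=∅ lo={d}
  L1 li={d} lo=∅
  L2 li=∅ lo={f,z}
  L3 li={z} lo={f,z}
  L4 li={f,z} lo={f,z}
  L5 li={f,z} lo={f}
  L6 li={f,z} lo={f,z}
  L7 li={f,z} lo={f,z}
  L8 li={f} lo=∅

Interfere edges:
  c: {f,z}
  d: {f,z}
  f: {c,d,g,z}
  g: {f,z}
  h: ∅
  z: {c,d,f,g}

Registers:
  lower bound: {c,f,z} mutually conflict ⇒ χ ≥ 3
  3-colouring: c0={f,h}  c1={z}  c2={c,d,g}
  χ = 3

Answer: 3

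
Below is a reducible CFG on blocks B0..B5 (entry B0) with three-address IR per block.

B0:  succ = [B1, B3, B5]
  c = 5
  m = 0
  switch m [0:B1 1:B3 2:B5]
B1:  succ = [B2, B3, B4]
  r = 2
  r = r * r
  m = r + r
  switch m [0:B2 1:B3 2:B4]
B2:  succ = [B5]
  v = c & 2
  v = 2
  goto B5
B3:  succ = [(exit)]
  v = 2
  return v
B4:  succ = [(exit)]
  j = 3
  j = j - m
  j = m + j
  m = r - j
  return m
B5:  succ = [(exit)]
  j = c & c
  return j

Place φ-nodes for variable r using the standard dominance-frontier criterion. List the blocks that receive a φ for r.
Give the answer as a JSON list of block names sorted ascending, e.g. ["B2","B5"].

idom tree: B1←B0 B2←B1 B3←B0 B4←B1 B5←B0
Join-block Dom:
  B3: preds {B0,B1}: {B0} ∩ {B0,B1} = {B0}; idom=B0
  B5: preds {B0,B2}: {B0} ∩ {B0,B1,B2} = {B0}; idom=B0

DF derivation:
  B3←B0: walk · to B0
  B3←B1: walk B1 to B0
  B5←B0: walk · to B0
  B5←B2: walk B2→B1 to B0
  B0 → ∅
  B1 → {B3,B5}
  B2 → {B5}
  B3 → ∅
  B4 → ∅
  B5 → ∅

φ for r: defs {B1}
  DF⁺ = {B3,B5}

Answer: ["B3", "B5"]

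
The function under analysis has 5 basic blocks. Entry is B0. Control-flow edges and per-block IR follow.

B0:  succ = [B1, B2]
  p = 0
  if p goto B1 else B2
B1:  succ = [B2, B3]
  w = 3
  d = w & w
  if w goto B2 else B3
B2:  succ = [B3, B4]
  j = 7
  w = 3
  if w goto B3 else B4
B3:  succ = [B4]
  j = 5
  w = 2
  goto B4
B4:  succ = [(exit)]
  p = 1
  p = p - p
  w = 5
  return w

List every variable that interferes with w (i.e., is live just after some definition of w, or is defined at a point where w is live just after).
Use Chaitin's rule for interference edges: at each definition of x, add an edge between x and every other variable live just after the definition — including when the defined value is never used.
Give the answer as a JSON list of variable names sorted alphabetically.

Answer: ["d"]

Derivation:
Block summaries:
  B0: {p} / ∅
  B1: {d,w} / ∅
  B2: {j,w} / ∅
  B3: {j,w} / ∅
  B4: {p,w} / ∅

Backward fixpoint:
  live B0: ∅→∅
  live B1: ∅→∅
  live B2: ∅→∅
  live B3: ∅→∅
  live B4: ∅→∅

Conflict graph:
  d — {w}
  j — ∅
  p — ∅
  w — {d}

N(w) = ["d"]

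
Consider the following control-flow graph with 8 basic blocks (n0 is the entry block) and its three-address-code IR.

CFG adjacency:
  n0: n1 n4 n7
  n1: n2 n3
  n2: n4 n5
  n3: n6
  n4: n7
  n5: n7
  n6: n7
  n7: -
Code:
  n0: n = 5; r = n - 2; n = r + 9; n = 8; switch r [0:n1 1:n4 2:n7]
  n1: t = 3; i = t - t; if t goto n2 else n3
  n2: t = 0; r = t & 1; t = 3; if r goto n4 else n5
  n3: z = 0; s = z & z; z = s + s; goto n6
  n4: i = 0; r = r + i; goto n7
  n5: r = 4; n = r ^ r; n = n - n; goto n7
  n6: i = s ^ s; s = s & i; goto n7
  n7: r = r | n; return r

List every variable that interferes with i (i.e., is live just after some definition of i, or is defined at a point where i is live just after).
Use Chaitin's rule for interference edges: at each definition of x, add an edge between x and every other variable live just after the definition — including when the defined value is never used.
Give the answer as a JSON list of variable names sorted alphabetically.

Answer: ["n", "r", "s", "t"]

Working:
def/use:
  n0 def {n,r} use ∅
  n1 def {i,t} use ∅
  n2 def {r,t} use ∅
  n3 def {s,z} use ∅
  n4 def {i,r} use {r}
  n5 def {n,r} use ∅
  n6 def {i,s} use {s}
  n7 def {r} use {n,r}

Liveness:
  live n0: ∅→{n,r}
  live n1: {n,r}→{n,r}
  live n2: {n}→{n,r}
  live n3: {n,r}→{n,r,s}
  live n4: {n,r}→{n,r}
  live n5: ∅→{n,r}
  live n6: {n,r,s}→{n,r}
  live n7: {n,r}→∅

Interfere edges:
  i: {n,r,s,t}
  n: {i,r,s,t,z}
  r: {i,n,s,t,z}
  s: {i,n,r,z}
  t: {i,n,r}
  z: {n,r,s}

N(i) = ["n", "r", "s", "t"]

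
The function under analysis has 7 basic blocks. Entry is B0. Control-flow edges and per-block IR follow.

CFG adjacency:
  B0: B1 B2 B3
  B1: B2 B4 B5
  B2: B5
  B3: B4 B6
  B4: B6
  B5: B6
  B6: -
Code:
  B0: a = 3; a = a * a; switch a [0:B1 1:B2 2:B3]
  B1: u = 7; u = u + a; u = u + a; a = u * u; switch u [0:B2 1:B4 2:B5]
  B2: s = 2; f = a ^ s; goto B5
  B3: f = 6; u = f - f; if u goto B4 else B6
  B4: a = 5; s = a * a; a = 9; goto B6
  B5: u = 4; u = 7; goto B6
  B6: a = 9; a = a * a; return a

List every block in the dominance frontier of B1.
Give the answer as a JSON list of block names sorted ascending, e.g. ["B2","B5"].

Answer: ["B2", "B4", "B5"]

Analysis:
idom tree: B1←B0 B2←B0 B3←B0 B4←B0 B5←B0 B6←B0
Join-block Dom:
  B2: preds {B0,B1}: {B0} ∩ {B0,B1} = {B0}; idom=B0
  B4: preds {B1,B3}: {B0,B1} ∩ {B0,B3} = {B0}; idom=B0
  B5: preds {B1,B2}: {B0,B1} ∩ {B0,B2} = {B0}; idom=B0
  B6: preds {B3,B4,B5}: {B0,B3} ∩ {B0,B4} ∩ {B0,B5} = {B0}; idom=B0

DF derivation:
  join B2 pred B0: · stop@B0
  join B2 pred B1: B1 stop@B0
  join B4 pred B1: B1 stop@B0
  join B4 pred B3: B3 stop@B0
  join B5 pred B1: B1 stop@B0
  join B5 pred B2: B2 stop@B0
  join B6 pred B3: B3 stop@B0
  join B6 pred B4: B4 stop@B0
  join B6 pred B5: B5 stop@B0
  B0: DF=∅
  B1: DF={B2,B4,B5}
  B2: DF={B5}
  B3: DF={B4,B6}
  B4: DF={B6}
  B5: DF={B6}
  B6: DF=∅

DF(B1) = ["B2", "B4", "B5"]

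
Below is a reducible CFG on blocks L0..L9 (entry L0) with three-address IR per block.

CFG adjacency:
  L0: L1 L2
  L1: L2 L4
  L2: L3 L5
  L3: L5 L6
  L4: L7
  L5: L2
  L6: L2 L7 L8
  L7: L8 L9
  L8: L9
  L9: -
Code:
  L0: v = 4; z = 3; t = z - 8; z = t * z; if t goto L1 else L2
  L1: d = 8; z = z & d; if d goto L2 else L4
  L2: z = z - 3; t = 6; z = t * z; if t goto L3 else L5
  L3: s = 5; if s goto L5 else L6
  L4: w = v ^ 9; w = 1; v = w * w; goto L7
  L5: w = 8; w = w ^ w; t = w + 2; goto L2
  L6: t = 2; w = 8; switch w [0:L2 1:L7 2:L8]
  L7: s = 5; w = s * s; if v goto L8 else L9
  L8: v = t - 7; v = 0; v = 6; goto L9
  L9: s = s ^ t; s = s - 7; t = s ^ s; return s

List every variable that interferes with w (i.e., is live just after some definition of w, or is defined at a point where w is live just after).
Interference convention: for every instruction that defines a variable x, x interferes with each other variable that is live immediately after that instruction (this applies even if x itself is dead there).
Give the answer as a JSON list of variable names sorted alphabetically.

Block summaries:
  L0: {t,v,z} / ∅
  L1: {d,z} / {z}
  L2: {t,z} / {z}
  L3: {s} / ∅
  L4: {v,w} / {v}
  L5: {t,w} / ∅
  L6: {t,w} / ∅
  L7: {s,w} / {v}
  L8: {v} / {t}
  L9: {s,t} / {s,t}

Liveness:
  live L0: ∅→{t,v,z}
  live L1: {t,v,z}→{t,v,z}
  live L2: {v,z}→{v,z}
  live L3: {v,z}→{s,v,z}
  live L4: {t,v}→{t,v}
  live L5: {v,z}→{v,z}
  live L6: {s,v,z}→{s,t,v,z}
  live L7: {t,v}→{s,t}
  live L8: {s,t}→{s,t}
  live L9: {s,t}→∅

Interfere edges:
  d: {t,v,z}
  s: {t,v,w,z}
  t: {d,s,v,w,z}
  v: {d,s,t,w,z}
  w: {s,t,v,z}
  z: {d,s,t,v,w}

N(w) = ["s", "t", "v", "z"]

Answer: ["s", "t", "v", "z"]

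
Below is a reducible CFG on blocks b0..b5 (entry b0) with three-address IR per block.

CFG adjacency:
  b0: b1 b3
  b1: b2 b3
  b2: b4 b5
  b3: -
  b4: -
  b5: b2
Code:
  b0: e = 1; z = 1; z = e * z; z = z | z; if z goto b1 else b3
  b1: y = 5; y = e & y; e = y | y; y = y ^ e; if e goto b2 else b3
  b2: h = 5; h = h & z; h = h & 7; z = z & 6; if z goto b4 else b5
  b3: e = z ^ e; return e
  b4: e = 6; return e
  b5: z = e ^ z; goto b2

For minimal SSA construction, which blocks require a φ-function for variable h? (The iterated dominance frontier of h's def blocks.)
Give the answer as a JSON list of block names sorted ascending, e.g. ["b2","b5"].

idom tree: b1←b0 b2←b1 b3←b0 b4←b2 b5←b2
Dom at joins:
  b2: preds {b1,b5}: {b0,b1} ∩ {b0,b1,b2,b5} = {b0,b1}; idom=b1
  b3: preds {b0,b1}: {b0} ∩ {b0,b1} = {b0}; idom=b0

DF derivation:
  join b2 pred b1: · stop@b1
  join b2 pred b5: b5→b2 stop@b1
  join b3 pred b0: · stop@b0
  join b3 pred b1: b1 stop@b0
  b0: DF=∅
  b1: DF={b3}
  b2: DF={b2}
  b3: DF=∅
  b4: DF=∅
  b5: DF={b2}

φ for h: defs {b2}
  DF⁺ = {b2}

Answer: ["b2"]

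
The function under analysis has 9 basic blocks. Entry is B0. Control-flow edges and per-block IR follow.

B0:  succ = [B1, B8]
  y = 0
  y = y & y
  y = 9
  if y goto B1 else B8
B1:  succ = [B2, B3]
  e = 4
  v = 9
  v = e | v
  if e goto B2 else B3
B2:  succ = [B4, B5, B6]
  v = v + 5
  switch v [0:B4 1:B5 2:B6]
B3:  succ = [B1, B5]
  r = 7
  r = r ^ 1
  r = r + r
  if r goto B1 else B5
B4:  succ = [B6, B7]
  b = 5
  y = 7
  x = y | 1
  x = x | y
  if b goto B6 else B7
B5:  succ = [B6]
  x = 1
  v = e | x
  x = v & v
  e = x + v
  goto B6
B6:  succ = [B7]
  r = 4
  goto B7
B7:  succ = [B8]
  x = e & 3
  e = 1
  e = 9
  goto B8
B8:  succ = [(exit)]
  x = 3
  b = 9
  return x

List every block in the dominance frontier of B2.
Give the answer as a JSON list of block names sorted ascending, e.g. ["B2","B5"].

idom tree: B1←B0 B2←B1 B3←B1 B4←B2 B5←B1 B6←B1 B7←B1 B8←B0
Join-block Dom:
  B1: preds {B0,B3}: {B0} ∩ {B0,B1,B3} = {B0}; idom=B0
  B5: preds {B2,B3}: {B0,B1,B2} ∩ {B0,B1,B3} = {B0,B1}; idom=B1
  B6: preds {B2,B4,B5}: {B0,B1,B2} ∩ {B0,B1,B2,B4} ∩ {B0,B1,B5} = {B0,B1}; idom=B1
  B7: preds {B4,B6}: {B0,B1,B2,B4} ∩ {B0,B1,B6} = {B0,B1}; idom=B1
  B8: preds {B0,B7}: {B0} ∩ {B0,B1,B7} = {B0}; idom=B0

DF derivation:
  B1←B0: walk · to B0
  B1←B3: walk B3→B1 to B0
  B5←B2: walk B2 to B1
  B5←B3: walk B3 to B1
  B6←B2: walk B2 to B1
  B6←B4: walk B4→B2 to B1
  B6←B5: walk B5 to B1
  B7←B4: walk B4→B2 to B1
  B7←B6: walk B6 to B1
  B8←B0: walk · to B0
  B8←B7: walk B7→B1 to B0
  B0 → ∅
  B1 → {B1,B8}
  B2 → {B5,B6,B7}
  B3 → {B1,B5}
  B4 → {B6,B7}
  B5 → {B6}
  B6 → {B7}
  B7 → {B8}
  B8 → ∅

DF(B2) = ["B5", "B6", "B7"]

Answer: ["B5", "B6", "B7"]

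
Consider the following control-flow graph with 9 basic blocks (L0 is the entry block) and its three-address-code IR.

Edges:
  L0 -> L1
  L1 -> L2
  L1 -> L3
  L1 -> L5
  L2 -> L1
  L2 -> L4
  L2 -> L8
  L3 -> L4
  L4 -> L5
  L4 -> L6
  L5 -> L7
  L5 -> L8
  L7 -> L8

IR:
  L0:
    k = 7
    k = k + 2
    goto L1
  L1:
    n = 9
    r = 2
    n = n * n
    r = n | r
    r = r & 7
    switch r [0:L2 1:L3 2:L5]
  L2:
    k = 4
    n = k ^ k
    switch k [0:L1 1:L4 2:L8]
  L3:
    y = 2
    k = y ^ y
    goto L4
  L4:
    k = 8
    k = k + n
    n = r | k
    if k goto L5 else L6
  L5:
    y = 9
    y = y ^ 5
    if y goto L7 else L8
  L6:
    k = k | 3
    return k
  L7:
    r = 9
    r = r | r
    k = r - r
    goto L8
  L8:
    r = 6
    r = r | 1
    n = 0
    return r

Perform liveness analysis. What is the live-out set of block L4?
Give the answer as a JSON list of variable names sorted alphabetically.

Answer: ["k"]

Derivation:
Per-block:
  L0: {k} / ∅
  L1: {n,r} / ∅
  L2: {k,n} / ∅
  L3: {k,y} / ∅
  L4: {k,n} / {n,r}
  L5: {y} / ∅
  L6: {k} / {k}
  L7: {k,r} / ∅
  L8: {n,r} / ∅

Live sets:
  L0: in=∅ out=∅
  L1: in=∅ out={n,r}
  L2: in={r} out={n,r}
  L3: in={n,r} out={n,r}
  L4: in={n,r} out={k}
  L5: in=∅ out=∅
  L6: in={k} out=∅
  L7: in=∅ out=∅
  L8: in=∅ out=∅

live-out(L4) = ["k"]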